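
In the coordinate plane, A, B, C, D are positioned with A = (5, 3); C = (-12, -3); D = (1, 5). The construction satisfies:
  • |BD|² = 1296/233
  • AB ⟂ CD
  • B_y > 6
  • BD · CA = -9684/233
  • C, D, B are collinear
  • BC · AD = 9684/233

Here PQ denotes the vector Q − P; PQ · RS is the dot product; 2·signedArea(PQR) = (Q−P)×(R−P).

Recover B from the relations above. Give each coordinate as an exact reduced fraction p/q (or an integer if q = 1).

1. B_x = 701/233  [C, D, B are collinear ∩ AB ⟂ CD]
2. B_y = 1453/233  [C, D, B are collinear ∩ AB ⟂ CD]
   → B = (701/233, 1453/233)

B = (701/233, 1453/233)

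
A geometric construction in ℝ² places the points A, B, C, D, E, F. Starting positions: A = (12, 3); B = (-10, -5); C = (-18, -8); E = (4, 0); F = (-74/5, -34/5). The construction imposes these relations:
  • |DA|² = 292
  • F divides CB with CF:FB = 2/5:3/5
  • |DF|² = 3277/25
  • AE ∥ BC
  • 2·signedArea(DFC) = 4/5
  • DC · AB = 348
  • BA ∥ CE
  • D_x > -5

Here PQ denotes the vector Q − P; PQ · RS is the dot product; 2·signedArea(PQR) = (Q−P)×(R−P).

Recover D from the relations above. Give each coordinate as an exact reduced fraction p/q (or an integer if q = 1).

1. D_x = -4  [2·signedArea(DFC) = 4/5 ∩ DC · AB = 348]
2. D_y = -3  [2·signedArea(DFC) = 4/5 ∩ DC · AB = 348]
   → D = (-4, -3)

D = (-4, -3)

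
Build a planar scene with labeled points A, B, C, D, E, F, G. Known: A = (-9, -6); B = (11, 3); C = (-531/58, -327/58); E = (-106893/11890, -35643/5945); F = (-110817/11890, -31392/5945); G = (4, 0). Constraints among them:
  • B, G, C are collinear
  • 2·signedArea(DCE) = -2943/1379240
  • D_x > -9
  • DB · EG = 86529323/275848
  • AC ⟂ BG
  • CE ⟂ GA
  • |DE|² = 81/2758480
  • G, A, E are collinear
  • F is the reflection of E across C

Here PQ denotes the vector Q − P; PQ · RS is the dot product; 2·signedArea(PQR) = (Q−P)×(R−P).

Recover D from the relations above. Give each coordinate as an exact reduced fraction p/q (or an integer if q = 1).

D = (-213903/23780, -71313/11890)

1. D_x = -213903/23780  [line 4251/11890·x + 981/5945·y + 5800653/1379240 = 0 ∩ |DE|² = 81/2758480]
2. D_y = -71313/11890  [line 4251/11890·x + 981/5945·y + 5800653/1379240 = 0 ∩ |DE|² = 81/2758480]
   → D = (-213903/23780, -71313/11890)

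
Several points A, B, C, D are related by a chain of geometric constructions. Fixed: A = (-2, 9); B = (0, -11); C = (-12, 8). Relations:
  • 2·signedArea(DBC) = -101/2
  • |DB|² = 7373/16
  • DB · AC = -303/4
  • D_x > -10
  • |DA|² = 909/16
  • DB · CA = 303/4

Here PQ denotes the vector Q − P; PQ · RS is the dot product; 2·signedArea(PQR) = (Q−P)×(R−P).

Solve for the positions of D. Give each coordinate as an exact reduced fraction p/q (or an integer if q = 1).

1. D_x = -19/2  [DB · CA = 303/4 ∩ 2·signedArea(DBC) = -101/2]
2. D_y = 33/4  [DB · CA = 303/4 ∩ 2·signedArea(DBC) = -101/2]
   → D = (-19/2, 33/4)

D = (-19/2, 33/4)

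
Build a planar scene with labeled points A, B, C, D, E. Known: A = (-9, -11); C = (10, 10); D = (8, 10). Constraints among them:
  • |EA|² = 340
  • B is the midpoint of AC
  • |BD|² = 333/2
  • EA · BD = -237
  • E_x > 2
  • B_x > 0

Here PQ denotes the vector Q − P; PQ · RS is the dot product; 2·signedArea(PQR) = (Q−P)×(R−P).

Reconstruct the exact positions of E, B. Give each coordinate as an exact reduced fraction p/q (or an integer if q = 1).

B = (1/2, -1/2)
E = (3, 3)

1. B_x = 1/2  [B is the midpoint of AC]
2. B_y = -1/2  [B is the midpoint of AC]
   → B = (1/2, -1/2)
3. E_x = 3  [line -15/2·x + -21/2·y + 54 = 0 ∩ |EA|² = 340]
4. E_y = 3  [line -15/2·x + -21/2·y + 54 = 0 ∩ |EA|² = 340]
   → E = (3, 3)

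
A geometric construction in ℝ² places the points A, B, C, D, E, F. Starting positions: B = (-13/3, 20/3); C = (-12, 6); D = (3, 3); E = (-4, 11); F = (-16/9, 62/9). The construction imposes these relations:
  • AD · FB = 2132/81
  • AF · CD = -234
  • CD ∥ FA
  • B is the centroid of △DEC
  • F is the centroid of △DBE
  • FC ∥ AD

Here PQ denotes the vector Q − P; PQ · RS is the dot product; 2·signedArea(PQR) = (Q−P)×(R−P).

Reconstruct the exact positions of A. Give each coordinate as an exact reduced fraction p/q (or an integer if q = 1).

A = (119/9, 35/9)

1. A_x = 119/9  [FC ∥ AD ∩ CD ∥ FA]
2. A_y = 35/9  [FC ∥ AD ∩ CD ∥ FA]
   → A = (119/9, 35/9)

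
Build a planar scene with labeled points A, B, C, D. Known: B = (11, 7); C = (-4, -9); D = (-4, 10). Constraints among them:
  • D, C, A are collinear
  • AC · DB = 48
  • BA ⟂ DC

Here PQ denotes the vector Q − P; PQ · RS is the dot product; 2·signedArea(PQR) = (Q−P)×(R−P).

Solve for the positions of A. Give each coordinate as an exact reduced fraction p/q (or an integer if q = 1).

1. A_x = -4  [D, C, A are collinear ∩ BA ⟂ DC]
2. A_y = 7  [D, C, A are collinear ∩ BA ⟂ DC]
   → A = (-4, 7)

A = (-4, 7)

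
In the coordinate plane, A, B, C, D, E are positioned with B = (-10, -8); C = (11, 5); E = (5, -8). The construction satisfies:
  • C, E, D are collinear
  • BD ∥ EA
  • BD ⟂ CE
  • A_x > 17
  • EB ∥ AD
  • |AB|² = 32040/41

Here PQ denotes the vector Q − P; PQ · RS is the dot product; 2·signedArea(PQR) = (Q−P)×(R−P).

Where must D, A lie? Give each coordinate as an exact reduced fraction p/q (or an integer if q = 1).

A = (712/41, -562/41)
D = (97/41, -562/41)

1. D_x = 97/41  [C, E, D are collinear ∩ BD ⟂ CE]
2. D_y = -562/41  [C, E, D are collinear ∩ BD ⟂ CE]
   → D = (97/41, -562/41)
3. A_x = 712/41  [EB ∥ AD ∩ BD ∥ EA]
4. A_y = -562/41  [EB ∥ AD ∩ BD ∥ EA]
   → A = (712/41, -562/41)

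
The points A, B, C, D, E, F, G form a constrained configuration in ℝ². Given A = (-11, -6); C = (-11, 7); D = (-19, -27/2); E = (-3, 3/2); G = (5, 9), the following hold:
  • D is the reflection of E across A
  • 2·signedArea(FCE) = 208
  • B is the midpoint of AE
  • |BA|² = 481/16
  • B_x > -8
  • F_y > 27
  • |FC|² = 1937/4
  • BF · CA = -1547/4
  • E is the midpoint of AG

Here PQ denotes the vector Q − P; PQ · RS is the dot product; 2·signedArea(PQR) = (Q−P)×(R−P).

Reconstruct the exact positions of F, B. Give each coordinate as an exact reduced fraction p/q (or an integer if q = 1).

1. F_x = -3  [line 11/2·x + 8·y + -407/2 = 0 ∩ |FC|² = 1937/4]
2. F_y = 55/2  [line 11/2·x + 8·y + -407/2 = 0 ∩ |FC|² = 1937/4]
   → F = (-3, 55/2)
3. B_x = -7  [B is the midpoint of AE]
4. B_y = -9/4  [B is the midpoint of AE]
   → B = (-7, -9/4)

B = (-7, -9/4)
F = (-3, 55/2)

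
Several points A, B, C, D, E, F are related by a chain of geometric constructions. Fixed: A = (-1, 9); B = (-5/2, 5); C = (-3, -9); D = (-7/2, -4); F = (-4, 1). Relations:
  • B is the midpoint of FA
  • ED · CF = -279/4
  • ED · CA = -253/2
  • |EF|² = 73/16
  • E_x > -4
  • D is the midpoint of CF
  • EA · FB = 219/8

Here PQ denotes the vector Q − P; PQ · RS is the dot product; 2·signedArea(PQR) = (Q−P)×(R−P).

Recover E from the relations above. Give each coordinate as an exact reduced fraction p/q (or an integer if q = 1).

1. E_x = -13/4  [ED · CF = -279/4 ∩ EA · FB = 219/8]
2. E_y = 3  [ED · CF = -279/4 ∩ EA · FB = 219/8]
   → E = (-13/4, 3)

E = (-13/4, 3)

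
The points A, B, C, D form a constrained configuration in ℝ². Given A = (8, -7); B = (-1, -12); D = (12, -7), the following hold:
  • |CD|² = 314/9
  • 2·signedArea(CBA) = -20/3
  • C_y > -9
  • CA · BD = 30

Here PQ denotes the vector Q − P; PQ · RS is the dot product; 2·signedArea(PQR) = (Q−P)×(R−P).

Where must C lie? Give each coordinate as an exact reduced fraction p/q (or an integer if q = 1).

C = (19/3, -26/3)

1. C_x = 19/3  [CA · BD = 30 ∩ 2·signedArea(CBA) = -20/3]
2. C_y = -26/3  [CA · BD = 30 ∩ 2·signedArea(CBA) = -20/3]
   → C = (19/3, -26/3)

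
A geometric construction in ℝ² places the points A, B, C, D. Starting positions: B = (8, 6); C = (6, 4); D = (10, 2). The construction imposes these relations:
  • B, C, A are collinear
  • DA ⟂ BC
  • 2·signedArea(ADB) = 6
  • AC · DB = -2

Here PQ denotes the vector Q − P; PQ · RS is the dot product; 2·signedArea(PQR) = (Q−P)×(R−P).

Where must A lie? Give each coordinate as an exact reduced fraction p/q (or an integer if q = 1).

1. A_x = 7  [B, C, A are collinear ∩ DA ⟂ BC]
2. A_y = 5  [B, C, A are collinear ∩ DA ⟂ BC]
   → A = (7, 5)

A = (7, 5)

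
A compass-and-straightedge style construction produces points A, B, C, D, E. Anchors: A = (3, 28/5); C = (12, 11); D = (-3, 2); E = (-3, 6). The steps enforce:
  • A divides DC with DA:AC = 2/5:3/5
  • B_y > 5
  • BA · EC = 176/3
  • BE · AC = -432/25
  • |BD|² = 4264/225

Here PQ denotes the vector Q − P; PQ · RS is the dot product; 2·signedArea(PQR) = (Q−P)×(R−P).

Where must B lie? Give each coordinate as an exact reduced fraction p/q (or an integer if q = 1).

1. B_x = -1  [BA · EC = 176/3 ∩ BE · AC = -432/25]
2. B_y = 88/15  [BA · EC = 176/3 ∩ BE · AC = -432/25]
   → B = (-1, 88/15)

B = (-1, 88/15)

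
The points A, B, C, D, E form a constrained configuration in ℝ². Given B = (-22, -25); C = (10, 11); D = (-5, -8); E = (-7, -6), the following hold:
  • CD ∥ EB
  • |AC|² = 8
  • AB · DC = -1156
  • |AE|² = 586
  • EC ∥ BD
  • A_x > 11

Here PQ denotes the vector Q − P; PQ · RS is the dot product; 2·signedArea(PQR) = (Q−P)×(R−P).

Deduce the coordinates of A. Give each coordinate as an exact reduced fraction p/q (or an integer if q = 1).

A = (12, 9)

1. A_x = 12  [line -15·x + -19·y + 351 = 0 ∩ |AC|² = 8]
2. A_y = 9  [line -15·x + -19·y + 351 = 0 ∩ |AC|² = 8]
   → A = (12, 9)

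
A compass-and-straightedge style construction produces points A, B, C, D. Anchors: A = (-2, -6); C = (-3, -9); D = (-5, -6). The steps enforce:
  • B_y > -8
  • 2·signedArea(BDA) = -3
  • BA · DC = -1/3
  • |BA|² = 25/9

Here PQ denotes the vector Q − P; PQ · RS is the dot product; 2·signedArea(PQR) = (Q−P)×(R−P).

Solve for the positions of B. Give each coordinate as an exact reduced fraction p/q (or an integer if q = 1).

1. B_x = -10/3  [BA · DC = -1/3 ∩ 2·signedArea(BDA) = -3]
2. B_y = -7  [BA · DC = -1/3 ∩ 2·signedArea(BDA) = -3]
   → B = (-10/3, -7)

B = (-10/3, -7)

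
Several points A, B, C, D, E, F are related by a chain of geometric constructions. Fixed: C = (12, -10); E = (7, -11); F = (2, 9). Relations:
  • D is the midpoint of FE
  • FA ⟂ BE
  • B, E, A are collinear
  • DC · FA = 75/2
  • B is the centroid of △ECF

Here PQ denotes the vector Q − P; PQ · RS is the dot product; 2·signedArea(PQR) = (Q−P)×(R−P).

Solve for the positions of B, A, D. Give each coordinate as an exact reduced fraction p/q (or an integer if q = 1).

1. B_x = 7  [B is the centroid of △ECF]
2. B_y = -4  [B is the centroid of △ECF]
   → B = (7, -4)
3. A_x = 7  [B, E, A are collinear ∩ FA ⟂ BE]
4. A_y = 9  [B, E, A are collinear ∩ FA ⟂ BE]
   → A = (7, 9)
5. D_x = 9/2  [D is the midpoint of FE]
6. D_y = -1  [D is the midpoint of FE]
   → D = (9/2, -1)

A = (7, 9)
B = (7, -4)
D = (9/2, -1)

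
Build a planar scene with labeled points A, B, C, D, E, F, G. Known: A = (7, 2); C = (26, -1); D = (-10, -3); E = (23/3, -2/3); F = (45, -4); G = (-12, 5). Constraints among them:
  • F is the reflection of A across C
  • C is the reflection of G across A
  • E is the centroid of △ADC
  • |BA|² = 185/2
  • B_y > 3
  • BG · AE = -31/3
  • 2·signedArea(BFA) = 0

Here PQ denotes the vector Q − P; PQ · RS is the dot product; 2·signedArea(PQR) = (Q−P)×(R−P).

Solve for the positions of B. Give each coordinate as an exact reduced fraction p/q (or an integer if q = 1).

1. B_x = -5/2  [2·signedArea(BFA) = 0 ∩ BG · AE = -31/3]
2. B_y = 7/2  [2·signedArea(BFA) = 0 ∩ BG · AE = -31/3]
   → B = (-5/2, 7/2)

B = (-5/2, 7/2)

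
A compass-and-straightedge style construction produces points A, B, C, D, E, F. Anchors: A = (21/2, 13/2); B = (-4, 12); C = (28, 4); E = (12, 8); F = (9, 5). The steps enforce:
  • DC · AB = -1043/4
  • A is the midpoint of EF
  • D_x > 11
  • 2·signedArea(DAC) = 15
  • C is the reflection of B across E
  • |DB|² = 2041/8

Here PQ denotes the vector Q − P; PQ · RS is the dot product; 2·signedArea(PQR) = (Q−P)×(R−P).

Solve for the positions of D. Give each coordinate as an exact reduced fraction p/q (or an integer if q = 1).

1. D_x = 45/4  [DC · AB = -1043/4 ∩ 2·signedArea(DAC) = 15]
2. D_y = 29/4  [DC · AB = -1043/4 ∩ 2·signedArea(DAC) = 15]
   → D = (45/4, 29/4)

D = (45/4, 29/4)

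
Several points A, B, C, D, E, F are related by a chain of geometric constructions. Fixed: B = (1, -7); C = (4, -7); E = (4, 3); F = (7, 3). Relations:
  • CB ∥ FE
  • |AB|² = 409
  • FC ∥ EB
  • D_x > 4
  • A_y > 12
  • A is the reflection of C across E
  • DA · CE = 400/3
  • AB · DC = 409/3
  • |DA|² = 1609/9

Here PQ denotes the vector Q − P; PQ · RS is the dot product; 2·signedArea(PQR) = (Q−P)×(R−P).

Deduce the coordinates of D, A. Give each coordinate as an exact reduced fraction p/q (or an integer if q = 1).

A = (4, 13)
D = (5, -1/3)

1. A_x = 4  [A is the reflection of C across E]
2. A_y = 13  [A is the reflection of C across E]
   → A = (4, 13)
3. D_x = 5  [DA · CE = 400/3 ∩ AB · DC = 409/3]
4. D_y = -1/3  [DA · CE = 400/3 ∩ AB · DC = 409/3]
   → D = (5, -1/3)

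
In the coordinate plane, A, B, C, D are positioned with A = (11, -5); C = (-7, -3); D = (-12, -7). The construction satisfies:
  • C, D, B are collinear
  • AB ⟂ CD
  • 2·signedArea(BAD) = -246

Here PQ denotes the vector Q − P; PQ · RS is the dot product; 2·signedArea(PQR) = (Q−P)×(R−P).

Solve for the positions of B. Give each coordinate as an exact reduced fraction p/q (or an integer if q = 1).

B = (3, 5)

1. B_x = 3  [C, D, B are collinear ∩ AB ⟂ CD]
2. B_y = 5  [C, D, B are collinear ∩ AB ⟂ CD]
   → B = (3, 5)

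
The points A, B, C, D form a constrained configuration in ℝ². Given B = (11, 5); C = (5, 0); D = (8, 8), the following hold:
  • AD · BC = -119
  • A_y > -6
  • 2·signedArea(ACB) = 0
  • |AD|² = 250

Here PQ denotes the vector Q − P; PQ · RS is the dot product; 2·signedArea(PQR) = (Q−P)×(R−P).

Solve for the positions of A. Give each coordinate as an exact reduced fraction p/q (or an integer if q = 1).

1. A_x = -1  [2·signedArea(ACB) = 0 ∩ AD · BC = -119]
2. A_y = -5  [2·signedArea(ACB) = 0 ∩ AD · BC = -119]
   → A = (-1, -5)

A = (-1, -5)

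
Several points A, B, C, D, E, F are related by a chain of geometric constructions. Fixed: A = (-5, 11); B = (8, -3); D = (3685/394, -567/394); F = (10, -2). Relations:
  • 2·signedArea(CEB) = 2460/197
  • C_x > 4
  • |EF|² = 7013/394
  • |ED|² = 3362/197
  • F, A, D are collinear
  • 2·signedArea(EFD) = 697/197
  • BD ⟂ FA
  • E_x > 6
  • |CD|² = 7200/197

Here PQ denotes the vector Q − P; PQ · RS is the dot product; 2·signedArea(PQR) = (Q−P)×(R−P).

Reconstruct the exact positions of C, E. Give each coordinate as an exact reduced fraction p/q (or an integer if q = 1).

C = (1885/394, 993/394)
E = (2619/394, -1797/394)

1. E_x = 2619/394  [line -221/394·x + -255/394·y + 153/197 = 0 ∩ |ED|² = 3362/197]
2. E_y = -1797/394  [line -221/394·x + -255/394·y + 153/197 = 0 ∩ |ED|² = 3362/197]
   → E = (2619/394, -1797/394)
3. C_x = 1885/394  [line -615/394·x + 533/394·y + 1599/394 = 0 ∩ |CD|² = 7200/197]
4. C_y = 993/394  [line -615/394·x + 533/394·y + 1599/394 = 0 ∩ |CD|² = 7200/197]
   → C = (1885/394, 993/394)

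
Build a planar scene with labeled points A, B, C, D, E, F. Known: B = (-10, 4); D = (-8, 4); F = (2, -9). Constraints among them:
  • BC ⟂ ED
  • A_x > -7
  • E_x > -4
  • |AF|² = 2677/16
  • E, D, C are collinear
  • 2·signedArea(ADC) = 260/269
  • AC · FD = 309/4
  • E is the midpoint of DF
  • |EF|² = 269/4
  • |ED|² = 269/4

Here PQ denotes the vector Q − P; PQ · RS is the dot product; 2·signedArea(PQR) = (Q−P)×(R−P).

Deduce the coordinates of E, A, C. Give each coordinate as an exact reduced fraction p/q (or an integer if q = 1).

1. E_x = -3  [E is the midpoint of DF]
2. E_y = -5/2  [E is the midpoint of DF]
   → E = (-3, -5/2)
3. C_x = -2352/269  [E, D, C are collinear ∩ BC ⟂ ED]
4. C_y = 1336/269  [E, D, C are collinear ∩ BC ⟂ ED]
   → C = (-2352/269, 1336/269)
5. A_x = -13/2  [AC · FD = 309/4 ∩ 2·signedArea(ADC) = 260/269]
6. A_y = 3/4  [AC · FD = 309/4 ∩ 2·signedArea(ADC) = 260/269]
   → A = (-13/2, 3/4)

A = (-13/2, 3/4)
C = (-2352/269, 1336/269)
E = (-3, -5/2)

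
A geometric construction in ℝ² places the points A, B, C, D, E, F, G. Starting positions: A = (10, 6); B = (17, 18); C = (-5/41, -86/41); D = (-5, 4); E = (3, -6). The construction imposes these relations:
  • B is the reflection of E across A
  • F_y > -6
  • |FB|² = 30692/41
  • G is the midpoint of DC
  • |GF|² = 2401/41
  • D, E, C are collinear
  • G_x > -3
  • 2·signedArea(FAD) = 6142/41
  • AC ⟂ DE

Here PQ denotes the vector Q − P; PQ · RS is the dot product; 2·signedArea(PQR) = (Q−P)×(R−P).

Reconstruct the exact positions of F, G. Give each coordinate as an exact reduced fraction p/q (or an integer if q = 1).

1. G_x = -105/41  [G is the midpoint of DC]
2. G_y = 39/41  [G is the midpoint of DC]
   → G = (-105/41, 39/41)
3. F_x = 91/41  [line 2·x + -15·y + -3272/41 = 0 ∩ |GF|² = 2401/41]
4. F_y = -206/41  [line 2·x + -15·y + -3272/41 = 0 ∩ |GF|² = 2401/41]
   → F = (91/41, -206/41)

F = (91/41, -206/41)
G = (-105/41, 39/41)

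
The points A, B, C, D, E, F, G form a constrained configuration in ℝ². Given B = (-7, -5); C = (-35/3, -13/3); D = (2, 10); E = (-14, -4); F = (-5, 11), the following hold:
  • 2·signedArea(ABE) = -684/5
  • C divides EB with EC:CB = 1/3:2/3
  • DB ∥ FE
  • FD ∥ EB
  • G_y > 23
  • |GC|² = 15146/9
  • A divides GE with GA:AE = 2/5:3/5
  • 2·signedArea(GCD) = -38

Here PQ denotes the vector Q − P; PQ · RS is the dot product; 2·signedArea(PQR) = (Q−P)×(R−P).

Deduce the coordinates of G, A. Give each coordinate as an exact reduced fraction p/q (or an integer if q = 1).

1. G_x = 18  [line -43/3·x + 41/3·y + -70 = 0 ∩ |GC|² = 15146/9]
2. G_y = 24  [line -43/3·x + 41/3·y + -70 = 0 ∩ |GC|² = 15146/9]
   → G = (18, 24)
3. A_x = 26/5  [A divides GE with GA:AE = 2/5:3/5]
4. A_y = 64/5  [A divides GE with GA:AE = 2/5:3/5]
   → A = (26/5, 64/5)

A = (26/5, 64/5)
G = (18, 24)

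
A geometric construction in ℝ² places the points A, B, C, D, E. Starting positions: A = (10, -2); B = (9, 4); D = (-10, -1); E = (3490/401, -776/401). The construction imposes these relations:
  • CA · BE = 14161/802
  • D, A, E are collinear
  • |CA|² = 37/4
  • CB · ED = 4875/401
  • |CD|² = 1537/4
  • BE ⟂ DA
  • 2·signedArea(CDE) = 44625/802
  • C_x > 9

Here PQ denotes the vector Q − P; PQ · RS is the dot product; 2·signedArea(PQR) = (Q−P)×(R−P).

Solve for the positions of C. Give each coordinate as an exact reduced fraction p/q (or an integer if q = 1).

1. C_x = 19/2  [CA · BE = 14161/802 ∩ CB · ED = 4875/401]
2. C_y = 1  [CA · BE = 14161/802 ∩ CB · ED = 4875/401]
   → C = (19/2, 1)

C = (19/2, 1)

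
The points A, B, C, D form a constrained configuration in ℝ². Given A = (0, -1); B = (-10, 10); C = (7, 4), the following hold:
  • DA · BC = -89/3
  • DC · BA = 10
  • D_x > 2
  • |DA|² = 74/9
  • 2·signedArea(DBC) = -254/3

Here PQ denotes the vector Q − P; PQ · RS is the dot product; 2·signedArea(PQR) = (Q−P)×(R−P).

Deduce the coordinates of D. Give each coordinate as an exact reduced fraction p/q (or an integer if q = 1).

D = (7/3, 2/3)

1. D_x = 7/3  [2·signedArea(DBC) = -254/3 ∩ DA · BC = -89/3]
2. D_y = 2/3  [2·signedArea(DBC) = -254/3 ∩ DA · BC = -89/3]
   → D = (7/3, 2/3)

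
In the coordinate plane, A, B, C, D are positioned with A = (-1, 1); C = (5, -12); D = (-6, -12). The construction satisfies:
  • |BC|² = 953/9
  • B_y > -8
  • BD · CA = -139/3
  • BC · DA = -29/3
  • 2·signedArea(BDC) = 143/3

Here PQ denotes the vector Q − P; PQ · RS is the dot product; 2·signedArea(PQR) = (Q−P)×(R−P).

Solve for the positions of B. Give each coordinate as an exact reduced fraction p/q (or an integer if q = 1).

B = (-13/3, -23/3)

1. B_x = -13/3  [BD · CA = -139/3 ∩ 2·signedArea(BDC) = 143/3]
2. B_y = -23/3  [BD · CA = -139/3 ∩ 2·signedArea(BDC) = 143/3]
   → B = (-13/3, -23/3)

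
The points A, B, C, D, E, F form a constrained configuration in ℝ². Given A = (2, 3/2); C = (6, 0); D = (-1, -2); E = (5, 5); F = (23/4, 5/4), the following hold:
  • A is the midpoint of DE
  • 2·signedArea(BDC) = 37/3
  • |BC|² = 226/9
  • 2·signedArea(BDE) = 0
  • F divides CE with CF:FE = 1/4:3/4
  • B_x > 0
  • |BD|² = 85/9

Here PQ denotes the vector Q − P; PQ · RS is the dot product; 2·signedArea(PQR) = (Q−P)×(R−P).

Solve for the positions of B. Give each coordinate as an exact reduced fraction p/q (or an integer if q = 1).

1. B_x = 1  [2·signedArea(BDE) = 0 ∩ 2·signedArea(BDC) = 37/3]
2. B_y = 1/3  [2·signedArea(BDE) = 0 ∩ 2·signedArea(BDC) = 37/3]
   → B = (1, 1/3)

B = (1, 1/3)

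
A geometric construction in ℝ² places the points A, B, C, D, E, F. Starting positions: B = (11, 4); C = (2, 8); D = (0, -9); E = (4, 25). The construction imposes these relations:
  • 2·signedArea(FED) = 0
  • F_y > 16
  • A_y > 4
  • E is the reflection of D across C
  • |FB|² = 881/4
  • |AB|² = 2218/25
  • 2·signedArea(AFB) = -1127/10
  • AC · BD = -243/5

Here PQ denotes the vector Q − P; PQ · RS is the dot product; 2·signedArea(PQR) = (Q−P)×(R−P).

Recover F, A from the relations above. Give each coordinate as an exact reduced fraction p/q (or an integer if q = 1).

A = (8/5, 23/5)
F = (3, 33/2)

1. F_x = 3  [line 34·x + -4·y + -36 = 0 ∩ |FB|² = 881/4]
2. F_y = 33/2  [line 34·x + -4·y + -36 = 0 ∩ |FB|² = 881/4]
   → F = (3, 33/2)
3. A_x = 8/5  [2·signedArea(AFB) = -1127/10 ∩ AC · BD = -243/5]
4. A_y = 23/5  [2·signedArea(AFB) = -1127/10 ∩ AC · BD = -243/5]
   → A = (8/5, 23/5)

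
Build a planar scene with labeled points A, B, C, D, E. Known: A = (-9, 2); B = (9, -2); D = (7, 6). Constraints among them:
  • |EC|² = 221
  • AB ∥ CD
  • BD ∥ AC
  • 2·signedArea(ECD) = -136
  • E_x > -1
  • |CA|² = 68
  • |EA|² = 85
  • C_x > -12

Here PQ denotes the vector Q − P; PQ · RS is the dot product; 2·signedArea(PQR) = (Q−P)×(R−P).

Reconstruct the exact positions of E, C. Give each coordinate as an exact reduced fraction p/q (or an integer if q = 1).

1. C_x = -11  [AB ∥ CD ∩ BD ∥ AC]
2. C_y = 10  [AB ∥ CD ∩ BD ∥ AC]
   → C = (-11, 10)
3. E_x = 0  [line 4·x + 18·y + 0 = 0 ∩ |EC|² = 221]
4. E_y = 0  [line 4·x + 18·y + 0 = 0 ∩ |EC|² = 221]
   → E = (0, 0)

C = (-11, 10)
E = (0, 0)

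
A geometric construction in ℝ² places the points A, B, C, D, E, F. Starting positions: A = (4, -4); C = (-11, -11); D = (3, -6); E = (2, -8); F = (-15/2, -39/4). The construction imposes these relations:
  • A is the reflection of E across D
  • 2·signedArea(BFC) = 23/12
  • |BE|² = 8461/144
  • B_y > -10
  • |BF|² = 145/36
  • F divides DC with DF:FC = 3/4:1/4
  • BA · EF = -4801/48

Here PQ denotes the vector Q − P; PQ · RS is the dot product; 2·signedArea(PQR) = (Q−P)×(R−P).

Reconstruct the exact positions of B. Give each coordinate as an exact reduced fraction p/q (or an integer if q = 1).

1. B_x = -11/2  [2·signedArea(BFC) = 23/12 ∩ BA · EF = -4801/48]
2. B_y = -115/12  [2·signedArea(BFC) = 23/12 ∩ BA · EF = -4801/48]
   → B = (-11/2, -115/12)

B = (-11/2, -115/12)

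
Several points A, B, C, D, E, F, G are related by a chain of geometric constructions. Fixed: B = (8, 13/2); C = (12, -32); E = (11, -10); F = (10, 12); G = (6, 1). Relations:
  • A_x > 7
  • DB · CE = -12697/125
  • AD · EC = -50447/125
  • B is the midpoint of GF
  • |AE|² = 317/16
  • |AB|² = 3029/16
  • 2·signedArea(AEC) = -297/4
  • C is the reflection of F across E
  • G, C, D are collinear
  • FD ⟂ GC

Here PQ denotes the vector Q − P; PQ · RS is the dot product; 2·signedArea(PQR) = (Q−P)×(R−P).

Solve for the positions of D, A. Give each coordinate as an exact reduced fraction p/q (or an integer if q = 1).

A = (15/2, -29/4)
D = (524/125, 1368/125)

1. D_x = 524/125  [G, C, D are collinear ∩ FD ⟂ GC]
2. D_y = 1368/125  [G, C, D are collinear ∩ FD ⟂ GC]
   → D = (524/125, 1368/125)
3. A_x = 15/2  [2·signedArea(AEC) = -297/4 ∩ AD · EC = -50447/125]
4. A_y = -29/4  [2·signedArea(AEC) = -297/4 ∩ AD · EC = -50447/125]
   → A = (15/2, -29/4)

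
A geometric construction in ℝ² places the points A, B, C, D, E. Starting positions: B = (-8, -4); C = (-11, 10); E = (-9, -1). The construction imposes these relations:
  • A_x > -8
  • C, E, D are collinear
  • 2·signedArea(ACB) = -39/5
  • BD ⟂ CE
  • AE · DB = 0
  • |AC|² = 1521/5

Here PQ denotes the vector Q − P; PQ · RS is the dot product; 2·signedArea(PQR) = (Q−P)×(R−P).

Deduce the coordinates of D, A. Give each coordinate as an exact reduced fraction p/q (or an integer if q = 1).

1. D_x = -211/25  [C, E, D are collinear ∩ BD ⟂ CE]
2. D_y = -102/25  [C, E, D are collinear ∩ BD ⟂ CE]
   → D = (-211/25, -102/25)
3. A_x = -197/25  [AE · DB = 0 ∩ 2·signedArea(ACB) = -39/5]
4. A_y = -179/25  [AE · DB = 0 ∩ 2·signedArea(ACB) = -39/5]
   → A = (-197/25, -179/25)

A = (-197/25, -179/25)
D = (-211/25, -102/25)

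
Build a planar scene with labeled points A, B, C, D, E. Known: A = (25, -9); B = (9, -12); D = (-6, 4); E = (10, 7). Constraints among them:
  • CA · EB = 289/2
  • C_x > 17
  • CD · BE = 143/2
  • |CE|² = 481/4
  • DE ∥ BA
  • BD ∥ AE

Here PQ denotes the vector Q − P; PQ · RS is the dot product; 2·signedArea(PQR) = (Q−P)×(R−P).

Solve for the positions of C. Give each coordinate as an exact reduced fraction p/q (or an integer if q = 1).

C = (35/2, -1)

1. C_x = 35/2  [line 1·x + 19·y + 3/2 = 0 ∩ |CE|² = 481/4]
2. C_y = -1  [line 1·x + 19·y + 3/2 = 0 ∩ |CE|² = 481/4]
   → C = (35/2, -1)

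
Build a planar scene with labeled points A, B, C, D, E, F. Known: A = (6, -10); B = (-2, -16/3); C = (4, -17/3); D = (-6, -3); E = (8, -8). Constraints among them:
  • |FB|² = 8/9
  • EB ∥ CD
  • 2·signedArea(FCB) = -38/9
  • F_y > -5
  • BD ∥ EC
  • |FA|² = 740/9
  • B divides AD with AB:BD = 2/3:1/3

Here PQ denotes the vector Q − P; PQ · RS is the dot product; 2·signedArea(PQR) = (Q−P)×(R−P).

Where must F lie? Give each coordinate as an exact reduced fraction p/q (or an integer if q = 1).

1. F_x = -4/3  [line -1/3·x + -6·y + -256/9 = 0 ∩ |FA|² = 740/9]
2. F_y = -14/3  [line -1/3·x + -6·y + -256/9 = 0 ∩ |FA|² = 740/9]
   → F = (-4/3, -14/3)

F = (-4/3, -14/3)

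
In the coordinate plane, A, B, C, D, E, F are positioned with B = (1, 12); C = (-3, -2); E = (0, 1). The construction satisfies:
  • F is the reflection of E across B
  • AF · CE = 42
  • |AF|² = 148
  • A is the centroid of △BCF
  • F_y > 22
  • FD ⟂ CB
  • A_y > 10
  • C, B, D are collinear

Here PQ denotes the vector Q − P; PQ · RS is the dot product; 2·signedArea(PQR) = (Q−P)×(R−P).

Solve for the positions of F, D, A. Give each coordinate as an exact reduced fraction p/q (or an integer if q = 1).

1. F_x = 2  [F is the reflection of E across B]
2. F_y = 23  [F is the reflection of E across B]
   → F = (2, 23)
3. D_x = 211/53  [C, B, D are collinear ∩ FD ⟂ CB]
4. D_y = 1189/53  [C, B, D are collinear ∩ FD ⟂ CB]
   → D = (211/53, 1189/53)
5. A_x = 0  [A is the centroid of △BCF]
6. A_y = 11  [A is the centroid of △BCF]
   → A = (0, 11)

A = (0, 11)
D = (211/53, 1189/53)
F = (2, 23)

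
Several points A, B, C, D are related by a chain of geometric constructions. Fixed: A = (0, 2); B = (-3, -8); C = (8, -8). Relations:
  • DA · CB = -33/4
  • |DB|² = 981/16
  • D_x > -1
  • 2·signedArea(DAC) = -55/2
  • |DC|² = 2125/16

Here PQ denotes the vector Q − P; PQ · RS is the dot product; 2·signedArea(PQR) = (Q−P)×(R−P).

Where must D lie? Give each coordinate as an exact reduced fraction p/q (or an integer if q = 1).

1. D_x = -3/4  [DA · CB = -33/4 ∩ 2·signedArea(DAC) = -55/2]
2. D_y = -1/2  [DA · CB = -33/4 ∩ 2·signedArea(DAC) = -55/2]
   → D = (-3/4, -1/2)

D = (-3/4, -1/2)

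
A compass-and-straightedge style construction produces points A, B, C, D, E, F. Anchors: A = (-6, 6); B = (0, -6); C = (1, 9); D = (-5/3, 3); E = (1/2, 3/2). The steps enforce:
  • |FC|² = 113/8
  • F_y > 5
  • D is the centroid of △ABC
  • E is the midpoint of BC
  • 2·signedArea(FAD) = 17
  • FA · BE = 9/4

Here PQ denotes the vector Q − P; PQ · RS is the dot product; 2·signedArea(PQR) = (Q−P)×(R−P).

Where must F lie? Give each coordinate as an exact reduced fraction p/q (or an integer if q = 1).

F = (3/4, 21/4)

1. F_x = 3/4  [2·signedArea(FAD) = 17 ∩ FA · BE = 9/4]
2. F_y = 21/4  [2·signedArea(FAD) = 17 ∩ FA · BE = 9/4]
   → F = (3/4, 21/4)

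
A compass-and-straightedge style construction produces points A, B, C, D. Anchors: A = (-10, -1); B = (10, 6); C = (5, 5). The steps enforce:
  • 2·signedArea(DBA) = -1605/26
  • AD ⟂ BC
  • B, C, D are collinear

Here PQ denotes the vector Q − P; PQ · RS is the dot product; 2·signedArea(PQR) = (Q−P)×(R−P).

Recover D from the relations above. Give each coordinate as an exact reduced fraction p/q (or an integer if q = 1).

1. D_x = -275/26  [B, C, D are collinear ∩ AD ⟂ BC]
2. D_y = 49/26  [B, C, D are collinear ∩ AD ⟂ BC]
   → D = (-275/26, 49/26)

D = (-275/26, 49/26)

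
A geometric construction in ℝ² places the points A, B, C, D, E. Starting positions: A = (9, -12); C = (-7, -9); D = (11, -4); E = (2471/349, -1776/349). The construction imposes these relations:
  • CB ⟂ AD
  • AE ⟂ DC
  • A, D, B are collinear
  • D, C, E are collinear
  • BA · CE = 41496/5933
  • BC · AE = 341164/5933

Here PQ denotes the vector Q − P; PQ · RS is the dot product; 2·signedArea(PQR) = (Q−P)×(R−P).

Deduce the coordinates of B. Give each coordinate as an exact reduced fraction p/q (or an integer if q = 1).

1. B_x = 149/17  [A, D, B are collinear ∩ CB ⟂ AD]
2. B_y = -220/17  [A, D, B are collinear ∩ CB ⟂ AD]
   → B = (149/17, -220/17)

B = (149/17, -220/17)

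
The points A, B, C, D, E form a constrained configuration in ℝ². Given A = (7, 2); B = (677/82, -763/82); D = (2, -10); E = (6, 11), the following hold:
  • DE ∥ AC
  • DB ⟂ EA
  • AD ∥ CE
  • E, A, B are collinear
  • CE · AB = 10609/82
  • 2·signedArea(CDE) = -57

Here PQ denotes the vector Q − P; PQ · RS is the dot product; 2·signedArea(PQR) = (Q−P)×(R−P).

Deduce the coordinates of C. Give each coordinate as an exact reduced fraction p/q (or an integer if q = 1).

C = (11, 23)

1. C_x = 11  [AD ∥ CE ∩ DE ∥ AC]
2. C_y = 23  [AD ∥ CE ∩ DE ∥ AC]
   → C = (11, 23)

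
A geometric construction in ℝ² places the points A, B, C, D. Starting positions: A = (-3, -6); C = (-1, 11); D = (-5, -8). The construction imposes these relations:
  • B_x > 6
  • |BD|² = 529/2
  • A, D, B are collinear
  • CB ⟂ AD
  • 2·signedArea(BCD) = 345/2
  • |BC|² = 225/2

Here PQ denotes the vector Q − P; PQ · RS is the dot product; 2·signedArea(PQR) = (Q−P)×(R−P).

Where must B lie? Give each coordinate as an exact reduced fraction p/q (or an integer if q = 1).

1. B_x = 13/2  [A, D, B are collinear ∩ CB ⟂ AD]
2. B_y = 7/2  [A, D, B are collinear ∩ CB ⟂ AD]
   → B = (13/2, 7/2)

B = (13/2, 7/2)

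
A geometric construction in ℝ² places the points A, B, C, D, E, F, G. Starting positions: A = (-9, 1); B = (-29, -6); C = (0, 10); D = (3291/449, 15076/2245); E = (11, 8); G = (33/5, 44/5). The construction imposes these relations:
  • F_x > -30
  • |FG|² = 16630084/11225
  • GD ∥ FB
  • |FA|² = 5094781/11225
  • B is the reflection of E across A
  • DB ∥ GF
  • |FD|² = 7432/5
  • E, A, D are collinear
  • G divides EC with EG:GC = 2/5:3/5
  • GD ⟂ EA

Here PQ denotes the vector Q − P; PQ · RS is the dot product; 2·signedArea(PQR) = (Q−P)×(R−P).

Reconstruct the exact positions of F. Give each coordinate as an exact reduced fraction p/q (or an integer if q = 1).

F = (-66743/2245, -1758/449)

1. F_x = -66743/2245  [GD ∥ FB ∩ DB ∥ GF]
2. F_y = -1758/449  [GD ∥ FB ∩ DB ∥ GF]
   → F = (-66743/2245, -1758/449)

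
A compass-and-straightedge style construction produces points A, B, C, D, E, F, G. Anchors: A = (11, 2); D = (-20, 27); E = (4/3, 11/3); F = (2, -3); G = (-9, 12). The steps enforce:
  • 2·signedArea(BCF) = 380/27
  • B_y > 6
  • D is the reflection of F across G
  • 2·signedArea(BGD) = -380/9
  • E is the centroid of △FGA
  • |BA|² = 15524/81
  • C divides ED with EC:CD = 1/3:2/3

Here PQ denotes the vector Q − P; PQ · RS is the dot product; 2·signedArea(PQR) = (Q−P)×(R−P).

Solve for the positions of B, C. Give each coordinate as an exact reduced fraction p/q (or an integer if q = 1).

B = (-19/9, 58/9)
C = (-52/9, 103/9)

1. B_x = -19/9  [line -15·x + -11·y + 353/9 = 0 ∩ |BA|² = 15524/81]
2. B_y = 58/9  [line -15·x + -11·y + 353/9 = 0 ∩ |BA|² = 15524/81]
   → B = (-19/9, 58/9)
3. C_x = -52/9  [C divides ED with EC:CD = 1/3:2/3]
4. C_y = 103/9  [C divides ED with EC:CD = 1/3:2/3]
   → C = (-52/9, 103/9)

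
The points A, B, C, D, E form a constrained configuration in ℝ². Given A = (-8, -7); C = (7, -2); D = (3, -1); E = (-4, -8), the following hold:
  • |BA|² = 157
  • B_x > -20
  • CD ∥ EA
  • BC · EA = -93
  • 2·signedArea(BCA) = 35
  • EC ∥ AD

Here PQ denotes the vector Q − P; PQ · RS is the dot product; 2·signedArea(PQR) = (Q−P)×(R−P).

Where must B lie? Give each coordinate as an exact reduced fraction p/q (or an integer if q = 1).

1. B_x = -19  [2·signedArea(BCA) = 35 ∩ BC · EA = -93]
2. B_y = -13  [2·signedArea(BCA) = 35 ∩ BC · EA = -93]
   → B = (-19, -13)

B = (-19, -13)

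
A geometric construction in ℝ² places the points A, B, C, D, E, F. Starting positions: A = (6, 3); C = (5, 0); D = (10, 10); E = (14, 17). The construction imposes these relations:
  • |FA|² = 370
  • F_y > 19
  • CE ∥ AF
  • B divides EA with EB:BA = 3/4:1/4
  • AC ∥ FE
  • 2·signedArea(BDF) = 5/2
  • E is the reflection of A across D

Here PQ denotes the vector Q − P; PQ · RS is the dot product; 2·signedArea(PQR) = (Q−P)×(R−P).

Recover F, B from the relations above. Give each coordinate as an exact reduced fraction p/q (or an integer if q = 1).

1. F_x = 15  [AC ∥ FE ∩ CE ∥ AF]
2. F_y = 20  [AC ∥ FE ∩ CE ∥ AF]
   → F = (15, 20)
3. B_x = 8  [B divides EA with EB:BA = 3/4:1/4]
4. B_y = 13/2  [B divides EA with EB:BA = 3/4:1/4]
   → B = (8, 13/2)

B = (8, 13/2)
F = (15, 20)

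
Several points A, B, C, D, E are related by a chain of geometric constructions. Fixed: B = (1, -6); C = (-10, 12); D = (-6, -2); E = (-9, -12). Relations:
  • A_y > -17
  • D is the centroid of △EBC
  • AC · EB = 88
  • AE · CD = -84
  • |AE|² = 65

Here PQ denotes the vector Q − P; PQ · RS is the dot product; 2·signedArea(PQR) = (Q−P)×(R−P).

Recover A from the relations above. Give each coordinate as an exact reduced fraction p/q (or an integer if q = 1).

A = (-2, -16)

1. A_x = -2  [AE · CD = -84 ∩ AC · EB = 88]
2. A_y = -16  [AE · CD = -84 ∩ AC · EB = 88]
   → A = (-2, -16)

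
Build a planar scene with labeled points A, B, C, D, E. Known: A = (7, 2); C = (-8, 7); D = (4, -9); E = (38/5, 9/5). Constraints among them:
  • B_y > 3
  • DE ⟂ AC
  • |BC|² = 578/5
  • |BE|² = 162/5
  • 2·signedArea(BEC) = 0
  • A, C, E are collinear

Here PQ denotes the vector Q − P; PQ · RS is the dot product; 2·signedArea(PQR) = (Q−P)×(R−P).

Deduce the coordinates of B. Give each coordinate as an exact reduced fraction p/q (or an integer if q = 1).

B = (11/5, 18/5)

1. B_x = 11/5  [line -26/5·x + -78/5·y + 338/5 = 0 ∩ |BE|² = 162/5]
2. B_y = 18/5  [line -26/5·x + -78/5·y + 338/5 = 0 ∩ |BE|² = 162/5]
   → B = (11/5, 18/5)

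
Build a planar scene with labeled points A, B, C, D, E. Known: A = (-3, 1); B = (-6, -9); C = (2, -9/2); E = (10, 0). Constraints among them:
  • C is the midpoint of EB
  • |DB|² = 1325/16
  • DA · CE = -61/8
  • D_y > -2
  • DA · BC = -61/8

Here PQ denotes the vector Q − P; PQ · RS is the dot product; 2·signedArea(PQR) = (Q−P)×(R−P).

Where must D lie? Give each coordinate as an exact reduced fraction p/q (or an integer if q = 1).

1. D_x = -1/2  [line -8·x + -9/2·y + -95/8 = 0 ∩ |DB|² = 1325/16]
2. D_y = -7/4  [line -8·x + -9/2·y + -95/8 = 0 ∩ |DB|² = 1325/16]
   → D = (-1/2, -7/4)

D = (-1/2, -7/4)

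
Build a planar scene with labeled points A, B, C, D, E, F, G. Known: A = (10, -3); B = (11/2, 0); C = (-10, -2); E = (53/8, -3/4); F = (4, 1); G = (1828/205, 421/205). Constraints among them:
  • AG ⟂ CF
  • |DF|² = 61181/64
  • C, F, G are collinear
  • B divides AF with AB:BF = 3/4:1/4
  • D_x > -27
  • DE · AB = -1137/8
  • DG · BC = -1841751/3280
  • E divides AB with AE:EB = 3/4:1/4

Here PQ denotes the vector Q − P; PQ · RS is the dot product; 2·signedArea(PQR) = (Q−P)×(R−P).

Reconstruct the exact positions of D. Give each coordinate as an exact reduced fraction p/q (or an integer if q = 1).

D = (-213/8, -13/4)

1. D_x = -213/8  [DE · AB = -1137/8 ∩ DG · BC = -1841751/3280]
2. D_y = -13/4  [DE · AB = -1137/8 ∩ DG · BC = -1841751/3280]
   → D = (-213/8, -13/4)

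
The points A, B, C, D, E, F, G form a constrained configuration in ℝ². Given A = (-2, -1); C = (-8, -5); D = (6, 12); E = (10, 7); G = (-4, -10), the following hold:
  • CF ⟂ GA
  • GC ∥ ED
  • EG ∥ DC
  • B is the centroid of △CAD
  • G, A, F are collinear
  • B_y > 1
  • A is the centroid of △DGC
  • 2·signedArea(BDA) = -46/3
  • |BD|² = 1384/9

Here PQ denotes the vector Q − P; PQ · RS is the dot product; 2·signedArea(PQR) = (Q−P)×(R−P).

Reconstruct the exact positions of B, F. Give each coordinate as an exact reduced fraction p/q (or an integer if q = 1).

1. B_x = -4/3  [B is the centroid of △CAD]
2. B_y = 2  [B is the centroid of △CAD]
   → B = (-4/3, 2)
3. F_x = -266/85  [G, A, F are collinear ∩ CF ⟂ GA]
4. F_y = -517/85  [G, A, F are collinear ∩ CF ⟂ GA]
   → F = (-266/85, -517/85)

B = (-4/3, 2)
F = (-266/85, -517/85)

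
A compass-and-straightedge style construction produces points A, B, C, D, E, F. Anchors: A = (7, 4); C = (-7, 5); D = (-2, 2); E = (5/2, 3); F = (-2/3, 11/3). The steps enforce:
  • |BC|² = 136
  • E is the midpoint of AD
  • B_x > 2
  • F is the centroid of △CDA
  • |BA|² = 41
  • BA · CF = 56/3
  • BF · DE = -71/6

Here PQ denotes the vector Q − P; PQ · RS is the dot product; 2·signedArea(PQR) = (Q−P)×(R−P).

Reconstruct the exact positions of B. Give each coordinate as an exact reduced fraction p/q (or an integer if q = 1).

1. B_x = 3  [BA · CF = 56/3 ∩ BF · DE = -71/6]
2. B_y = -1  [BA · CF = 56/3 ∩ BF · DE = -71/6]
   → B = (3, -1)

B = (3, -1)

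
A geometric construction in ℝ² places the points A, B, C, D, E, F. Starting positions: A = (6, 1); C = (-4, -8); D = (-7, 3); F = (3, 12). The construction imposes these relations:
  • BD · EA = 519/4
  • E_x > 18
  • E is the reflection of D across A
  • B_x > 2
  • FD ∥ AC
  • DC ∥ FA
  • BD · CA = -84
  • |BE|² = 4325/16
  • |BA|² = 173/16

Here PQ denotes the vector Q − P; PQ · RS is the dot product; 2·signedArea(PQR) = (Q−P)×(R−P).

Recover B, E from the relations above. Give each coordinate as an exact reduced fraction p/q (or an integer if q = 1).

B = (11/4, 3/2)
E = (19, -1)

1. E_x = 19  [E is the reflection of D across A]
2. E_y = -1  [E is the reflection of D across A]
   → E = (19, -1)
3. B_x = 11/4  [BD · CA = -84 ∩ BD · EA = 519/4]
4. B_y = 3/2  [BD · CA = -84 ∩ BD · EA = 519/4]
   → B = (11/4, 3/2)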